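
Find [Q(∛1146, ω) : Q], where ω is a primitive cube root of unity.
[Q(∛1146, ω) : Q] = 6

[Q(∛1146):Q] = 3 (min poly x^3 - 1146, irreducible since 1146 is not a perfect cube). [Q(ω):Q] = 2 (min poly x^2 + x + 1). Since Q(∛1146) ⊂ R and ω ∉ R, we have ω ∉ Q(∛1146), so x^2 + x + 1 remains irreducible over Q(∛1146) and [Q(∛1146, ω) : Q(∛1146)] = 2. By the tower law, [Q(∛1146, ω) : Q] = 3 · 2 = 6. (In fact Q(∛1146, ω) is the splitting field of x^3 - 1146 over Q.)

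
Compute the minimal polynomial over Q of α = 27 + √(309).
m_α(x) = x^2 - 54x + 420

From α - 27 = √(309), squaring gives (α - 27)^2 = 309, i.e. α^2 - 54α + 729 = 309, so α^2 - 54α + 420 = 0. The discriminant of x^2 - 54x + 420 is (-54)^2 - 4·(420) = 2916 - 1680 = 1236, and 4·(309) is not a perfect square in Q since 309 is squarefree and ≠ 1. Hence x^2 - 54x + 420 is irreducible over Q and is the minimal polynomial of α.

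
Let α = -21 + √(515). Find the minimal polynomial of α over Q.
m_α(x) = x^2 + 42x - 74

From α + 21 = √(515), squaring gives (α + 21)^2 = 515, i.e. α^2 + 42α + 441 = 515, so α^2 + 42α - 74 = 0. The discriminant of x^2 + 42x - 74 is (42)^2 - 4·(-74) = 1764 + 296 = 2060, and 4·(515) is not a perfect square in Q since 515 is squarefree and ≠ 1. Hence x^2 + 42x - 74 is irreducible over Q and is the minimal polynomial of α.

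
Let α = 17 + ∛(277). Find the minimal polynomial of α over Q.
m_α(x) = x^3 - 51x^2 + 867x - 5190

Set β = α - 17 = ∛(277), so β^3 = 277. Then (α - 17)^3 - 277 = 0, i.e. α is a root of g(x) = (x - 17)^3 - 277 = x^3 - 51x^2 + 867x - 5190. Since g(x) = h(x - 17) where h(x) = x^3 - 277, and h is irreducible over Q (because 277 is not a perfect cube, so h has no rational root, and a monic cubic with no rational root is irreducible), g is also irreducible (irreducibility is preserved under the substitution x → x - 17). Hence m_α(x) = x^3 - 51x^2 + 867x - 5190.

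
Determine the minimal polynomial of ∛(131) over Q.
m_α(x) = x^3 - 131

α satisfies α^3 = 131, so x^3 - 131 annihilates α. By the rational root test, a rational root p/q (in lowest terms) of x^3 - 131 would satisfy p^3 = 131 q^3, forcing q = 1 and p^3 = 131; but 131 is not a perfect cube, contradiction. A monic cubic over Q with no rational root is irreducible (any nontrivial factorization would include a linear factor). Hence x^3 - 131 is the minimal polynomial of α, and in particular [Q(α):Q] = 3.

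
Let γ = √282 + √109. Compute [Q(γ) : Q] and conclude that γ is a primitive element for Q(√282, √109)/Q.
[Q(γ) : Q] = 4 (equivalently, Q(γ) = Q(√282, √109))

Obviously Q(γ) ⊆ Q(√282, √109), and [Q(√282, √109):Q] = 4 (since 282, 109 are distinct squarefree integers > 1 with 30738 not a perfect square). To show equality we compute the minimal polynomial of γ. From γ = √282 + √109: γ^2 = 282 + 2√(30738) + 109 = 391 + 2√(30738), so γ^2 - 391 = 2√(30738); squaring, (γ^2 - 391)^2 = 4·30738, i.e. γ^4 - 782γ^2 + 152881 - 122952 = 0, i.e. γ^4 - 782γ^2 + 29929 = 0. So γ is a root of x^4 - 782x^2 + 29929. This polynomial is irreducible over Q: it has no rational root (each ±√282 ± √109 is irrational), and any factorization into two quadratics over Q would force √(30738) ∈ Q (pairing opposite roots) or √282, √109 ∈ Q (other pairings), all impossible. Hence [Q(γ):Q] = 4 = [Q(√282, √109):Q], so Q(γ) = Q(√282, √109).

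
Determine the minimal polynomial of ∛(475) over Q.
m_α(x) = x^3 - 475

α satisfies α^3 = 475, so x^3 - 475 annihilates α. By the rational root test, a rational root p/q (in lowest terms) of x^3 - 475 would satisfy p^3 = 475 q^3, forcing q = 1 and p^3 = 475; but 475 is not a perfect cube, contradiction. A monic cubic over Q with no rational root is irreducible (any nontrivial factorization would include a linear factor). Hence x^3 - 475 is the minimal polynomial of α, and in particular [Q(α):Q] = 3.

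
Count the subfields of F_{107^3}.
F_{107^3} has 2 subfields

The subfields of F_{p^n} are exactly the fields F_{p^d} for d | n (each is the fixed field of the unique index-d subgroup of Gal(F_{p^n}/F_p) ≅ Z/nZ). The divisors of n = 3 are {1, 3}, giving 2 subfields: F_{107^1}, F_{107^3}.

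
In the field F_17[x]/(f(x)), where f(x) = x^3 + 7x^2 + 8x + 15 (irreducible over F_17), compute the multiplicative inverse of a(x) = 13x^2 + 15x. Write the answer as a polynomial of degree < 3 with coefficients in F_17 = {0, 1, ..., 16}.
a(x)^(-1) ≡ 8x^2 + 3x (mod f(x))

Since f is irreducible over F_17, F_17[x]/(f) is a field and a(x) ≠ 0 has an inverse. Apply the extended Euclidean algorithm to f(x) and a(x) in F_17[x]: f(x) = (4x + 9)·a(x) + (9x + 15);  a(x) = (9x + 15)·(9x + 15) + (13). The last nonzero remainder is the constant 13 = gcd(f, a) in F_17. Back-substituting through the division chain expresses 13 = s(x)·a(x) + t(x)·f(x) with s(x) ≡ 2x^2 + 5x (mod f), so (2x^2 + 5x)·a(x) ≡ 13 (mod f). Multiplying by 13^(-1) ≡ 4 in F_17 gives a(x)^(-1) ≡ 4·(2x^2 + 5x) ≡ 8x^2 + 3x (mod f). Check: (13x^2 + 15x)·(8x^2 + 3x) = 2x^4 + 6x^3 + 11x^2 ≡ 1 (mod x^3 + 7x^2 + 8x + 15).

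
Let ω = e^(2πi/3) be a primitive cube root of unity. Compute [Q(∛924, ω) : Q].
[Q(∛924, ω) : Q] = 6

[Q(∛924):Q] = 3 (min poly x^3 - 924, irreducible since 924 is not a perfect cube). [Q(ω):Q] = 2 (min poly x^2 + x + 1). Since Q(∛924) ⊂ R and ω ∉ R, we have ω ∉ Q(∛924), so x^2 + x + 1 remains irreducible over Q(∛924) and [Q(∛924, ω) : Q(∛924)] = 2. By the tower law, [Q(∛924, ω) : Q] = 3 · 2 = 6. (In fact Q(∛924, ω) is the splitting field of x^3 - 924 over Q.)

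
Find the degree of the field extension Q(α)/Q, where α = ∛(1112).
[Q(α):Q] = 3

The minimal polynomial of α is x^3 - 1112, irreducible over Q since 1112 is not a perfect cube (so x^3 - 1112 has no rational root). Hence [Q(α):Q] = deg(m_α) = 3.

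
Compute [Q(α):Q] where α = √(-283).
[Q(α):Q] = 2

[Q(α):Q] equals the degree of the minimal polynomial of α. Here α^2 = -283 and x^2 + 283 is irreducible (d = -283 is squarefree, ≠ 1, hence not a square), so deg(m_α) = 2. Thus [Q(α):Q] = 2.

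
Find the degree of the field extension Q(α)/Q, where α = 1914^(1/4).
[Q(α):Q] = 4

α is a root of x^4 - 1914. By Eisenstein's criterion at the prime p = 2 (which divides the constant term 1914 but p^2 = 4 does not, since 1914 is squarefree), x^4 - 1914 is irreducible over Q. Hence [Q(α):Q] = 4.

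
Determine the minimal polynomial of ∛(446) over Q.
m_α(x) = x^3 - 446

α satisfies α^3 = 446, so x^3 - 446 annihilates α. By the rational root test, a rational root p/q (in lowest terms) of x^3 - 446 would satisfy p^3 = 446 q^3, forcing q = 1 and p^3 = 446; but 446 is not a perfect cube, contradiction. A monic cubic over Q with no rational root is irreducible (any nontrivial factorization would include a linear factor). Hence x^3 - 446 is the minimal polynomial of α, and in particular [Q(α):Q] = 3.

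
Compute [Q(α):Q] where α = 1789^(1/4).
[Q(α):Q] = 4

α is a root of x^4 - 1789. By Eisenstein's criterion at the prime p = 1789 (which divides the constant term 1789 but p^2 = 3200521 does not, since 1789 is squarefree), x^4 - 1789 is irreducible over Q. Hence [Q(α):Q] = 4.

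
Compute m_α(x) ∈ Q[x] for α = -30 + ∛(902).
m_α(x) = x^3 + 90x^2 + 2700x + 26098

Set β = α + 30 = ∛(902), so β^3 = 902. Then (α + 30)^3 - 902 = 0, i.e. α is a root of g(x) = (x + 30)^3 - 902 = x^3 + 90x^2 + 2700x + 26098. Since g(x) = h(x + 30) where h(x) = x^3 - 902, and h is irreducible over Q (because 902 is not a perfect cube, so h has no rational root, and a monic cubic with no rational root is irreducible), g is also irreducible (irreducibility is preserved under the substitution x → x + 30). Hence m_α(x) = x^3 + 90x^2 + 2700x + 26098.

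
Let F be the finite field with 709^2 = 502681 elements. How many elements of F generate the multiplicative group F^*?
There are φ(502680) = 129920 primitive elements

F_q^* is cyclic of order q - 1 = 502680. A cyclic group of order m has exactly φ(m) generators. Here m = 502680 = 2^3 · 3 · 5 · 59 · 71, so the number of primitive elements is φ(502680) = 129920.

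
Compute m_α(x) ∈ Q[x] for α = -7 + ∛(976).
m_α(x) = x^3 + 21x^2 + 147x - 633

Set β = α + 7 = ∛(976), so β^3 = 976. Then (α + 7)^3 - 976 = 0, i.e. α is a root of g(x) = (x + 7)^3 - 976 = x^3 + 21x^2 + 147x - 633. Since g(x) = h(x + 7) where h(x) = x^3 - 976, and h is irreducible over Q (because 976 is not a perfect cube, so h has no rational root, and a monic cubic with no rational root is irreducible), g is also irreducible (irreducibility is preserved under the substitution x → x + 7). Hence m_α(x) = x^3 + 21x^2 + 147x - 633.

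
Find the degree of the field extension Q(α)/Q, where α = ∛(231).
[Q(α):Q] = 3

The minimal polynomial of α is x^3 - 231, irreducible over Q since 231 is not a perfect cube (so x^3 - 231 has no rational root). Hence [Q(α):Q] = deg(m_α) = 3.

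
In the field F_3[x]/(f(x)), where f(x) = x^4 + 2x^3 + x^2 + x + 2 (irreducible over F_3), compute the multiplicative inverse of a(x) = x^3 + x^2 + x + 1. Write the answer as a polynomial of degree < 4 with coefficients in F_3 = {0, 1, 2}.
a(x)^(-1) ≡ 2x^3 (mod f(x))

Since f is irreducible over F_3, F_3[x]/(f) is a field and a(x) ≠ 0 has an inverse. Apply the extended Euclidean algorithm to f(x) and a(x) in F_3[x]: f(x) = (x + 1)·a(x) + (2x^2 + 2x + 1);  a(x) = (2x)·(2x^2 + 2x + 1) + (2x + 1);  (2x^2 + 2x + 1) = (x + 2)·(2x + 1) + (2). The last nonzero remainder is the constant 2 = gcd(f, a) in F_3. Back-substituting through the division chain expresses 2 = s(x)·a(x) + t(x)·f(x) with s(x) ≡ x^3 (mod f), so (x^3)·a(x) ≡ 2 (mod f). Multiplying by 2^(-1) ≡ 2 in F_3 gives a(x)^(-1) ≡ 2·(x^3) ≡ 2x^3 (mod f). Check: (x^3 + x^2 + x + 1)·(2x^3) = 2x^6 + 2x^5 + 2x^4 + 2x^3 ≡ 1 (mod x^4 + 2x^3 + x^2 + x + 2).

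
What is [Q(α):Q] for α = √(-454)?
[Q(α):Q] = 2

[Q(α):Q] equals the degree of the minimal polynomial of α. Here α^2 = -454 and x^2 + 454 is irreducible (d = -454 is squarefree, ≠ 1, hence not a square), so deg(m_α) = 2. Thus [Q(α):Q] = 2.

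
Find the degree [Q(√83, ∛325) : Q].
[Q(√83, ∛325) : Q] = 6

Let L = Q(√83, ∛325). Since Q(√83) ⊂ L and [Q(√83):Q] = 2, the tower law gives 2 | [L:Q]. Likewise Q(∛325) ⊂ L with [Q(∛325):Q] = 3 (because 325 is not a perfect cube), so 3 | [L:Q]. As gcd(2,3) = 1, [L:Q] is divisible by 6. Conversely L is generated over Q by √83 and ∛325, so [L:Q] ≤ 2·3 = 6. Therefore [Q(√83, ∛325) : Q] = 6.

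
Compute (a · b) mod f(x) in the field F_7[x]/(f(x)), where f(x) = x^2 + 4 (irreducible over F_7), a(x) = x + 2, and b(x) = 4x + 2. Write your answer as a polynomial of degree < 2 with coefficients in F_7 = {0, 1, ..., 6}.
a · b ≡ 3x + 2 (mod f(x))

Multiply in F_7[x]: a(x)·b(x) = (x + 2)·(4x + 2) = 4x^2 + 3x + 4. This has degree ≥ 2, so divide by f(x) over F_7: 4x^2 + 3x + 4 = (4)·(x^2 + 4) + (3x + 2). Hence a·b ≡ 3x + 2 (mod f). (F_7[x]/(f) is a field with 7^2 = 49 elements since f is irreducible of degree 2.)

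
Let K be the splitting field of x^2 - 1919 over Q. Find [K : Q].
[K : Q] = 2

f(x) = x^2 - 1919 factors as (x - √1919)(x + √1919). The splitting field is K = Q(√1919). Since 1919 is squarefree and > 1, it is not a perfect square, so x^2 - 1919 is irreducible over Q and [Q(√1919) : Q] = 2. Hence [K : Q] = 2.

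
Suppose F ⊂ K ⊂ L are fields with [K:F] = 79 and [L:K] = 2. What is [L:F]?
[L:F] = 158

The tower law says that for any tower of field extensions F ⊂ K ⊂ L with finite degrees, [L:F] = [L:K] · [K:F]. Here this gives [L:F] = 2 · 79 = 158.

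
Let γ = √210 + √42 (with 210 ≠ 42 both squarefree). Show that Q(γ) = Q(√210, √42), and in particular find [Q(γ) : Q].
[Q(γ) : Q] = 4 (equivalently, Q(γ) = Q(√210, √42))

Obviously Q(γ) ⊆ Q(√210, √42), and [Q(√210, √42):Q] = 4 (since 210, 42 are distinct squarefree integers > 1 with 8820 not a perfect square). To show equality we compute the minimal polynomial of γ. From γ = √210 + √42: γ^2 = 210 + 2√(8820) + 42 = 252 + 2√(8820), so γ^2 - 252 = 2√(8820); squaring, (γ^2 - 252)^2 = 4·8820, i.e. γ^4 - 504γ^2 + 63504 - 35280 = 0, i.e. γ^4 - 504γ^2 + 28224 = 0. So γ is a root of x^4 - 504x^2 + 28224. This polynomial is irreducible over Q: it has no rational root (each ±√210 ± √42 is irrational), and any factorization into two quadratics over Q would force √(8820) ∈ Q (pairing opposite roots) or √210, √42 ∈ Q (other pairings), all impossible. Hence [Q(γ):Q] = 4 = [Q(√210, √42):Q], so Q(γ) = Q(√210, √42).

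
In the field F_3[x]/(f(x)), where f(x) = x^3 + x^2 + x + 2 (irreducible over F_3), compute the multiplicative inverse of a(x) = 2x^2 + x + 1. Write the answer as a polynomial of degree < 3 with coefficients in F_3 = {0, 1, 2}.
a(x)^(-1) ≡ 2x^2 (mod f(x))

Since f is irreducible over F_3, F_3[x]/(f) is a field and a(x) ≠ 0 has an inverse. Apply the extended Euclidean algorithm to f(x) and a(x) in F_3[x]: f(x) = (2x + 1)·a(x) + (x + 1);  a(x) = (2x + 2)·(x + 1) + (2). The last nonzero remainder is the constant 2 = gcd(f, a) in F_3. Back-substituting through the division chain expresses 2 = s(x)·a(x) + t(x)·f(x) with s(x) ≡ x^2 (mod f), so (x^2)·a(x) ≡ 2 (mod f). Multiplying by 2^(-1) ≡ 2 in F_3 gives a(x)^(-1) ≡ 2·(x^2) ≡ 2x^2 (mod f). Check: (2x^2 + x + 1)·(2x^2) = x^4 + 2x^3 + 2x^2 ≡ 1 (mod x^3 + x^2 + x + 2).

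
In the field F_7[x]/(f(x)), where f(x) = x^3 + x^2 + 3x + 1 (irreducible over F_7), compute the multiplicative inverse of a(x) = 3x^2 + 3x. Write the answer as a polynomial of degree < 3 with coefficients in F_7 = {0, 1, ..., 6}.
a(x)^(-1) ≡ 3x^2 + 2x + 2 (mod f(x))

Since f is irreducible over F_7, F_7[x]/(f) is a field and a(x) ≠ 0 has an inverse. Apply the extended Euclidean algorithm to f(x) and a(x) in F_7[x]: f(x) = (5x)·a(x) + (3x + 1);  a(x) = (x + 3)·(3x + 1) + (4). The last nonzero remainder is the constant 4 = gcd(f, a) in F_7. Back-substituting through the division chain expresses 4 = s(x)·a(x) + t(x)·f(x) with s(x) ≡ 5x^2 + x + 1 (mod f), so (5x^2 + x + 1)·a(x) ≡ 4 (mod f). Multiplying by 4^(-1) ≡ 2 in F_7 gives a(x)^(-1) ≡ 2·(5x^2 + x + 1) ≡ 3x^2 + 2x + 2 (mod f). Check: (3x^2 + 3x)·(3x^2 + 2x + 2) = 2x^4 + x^3 + 5x^2 + 6x ≡ 1 (mod x^3 + x^2 + 3x + 1).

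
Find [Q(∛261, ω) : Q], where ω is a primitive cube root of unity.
[Q(∛261, ω) : Q] = 6

[Q(∛261):Q] = 3 (min poly x^3 - 261, irreducible since 261 is not a perfect cube). [Q(ω):Q] = 2 (min poly x^2 + x + 1). Since Q(∛261) ⊂ R and ω ∉ R, we have ω ∉ Q(∛261), so x^2 + x + 1 remains irreducible over Q(∛261) and [Q(∛261, ω) : Q(∛261)] = 2. By the tower law, [Q(∛261, ω) : Q] = 3 · 2 = 6. (In fact Q(∛261, ω) is the splitting field of x^3 - 261 over Q.)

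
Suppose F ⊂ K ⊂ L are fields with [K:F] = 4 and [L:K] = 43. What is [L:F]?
[L:F] = 172

The tower law says that for any tower of field extensions F ⊂ K ⊂ L with finite degrees, [L:F] = [L:K] · [K:F]. Here this gives [L:F] = 43 · 4 = 172.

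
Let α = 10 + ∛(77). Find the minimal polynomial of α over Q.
m_α(x) = x^3 - 30x^2 + 300x - 1077

Set β = α - 10 = ∛(77), so β^3 = 77. Then (α - 10)^3 - 77 = 0, i.e. α is a root of g(x) = (x - 10)^3 - 77 = x^3 - 30x^2 + 300x - 1077. Since g(x) = h(x - 10) where h(x) = x^3 - 77, and h is irreducible over Q (because 77 is not a perfect cube, so h has no rational root, and a monic cubic with no rational root is irreducible), g is also irreducible (irreducibility is preserved under the substitution x → x - 10). Hence m_α(x) = x^3 - 30x^2 + 300x - 1077.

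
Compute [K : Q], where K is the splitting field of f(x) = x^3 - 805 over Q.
[K : Q] = 6

The roots of x^3 - 805 are ∛805, ω∛805, ω^2∛805 where ω = e^(2πi/3) is a primitive cube root of unity, so K = Q(∛805, ω). Now [Q(∛805):Q] = 3 (since 805 is not a perfect cube, x^3 - 805 is irreducible) and [Q(ω):Q] = 2. Both 2 and 3 divide [K:Q], and [K:Q] ≤ 3·2 = 6, so [K:Q] = 6. (Equivalently: Q(∛805) ⊂ R but ω ∉ R, so [K : Q(∛805)] = 2.)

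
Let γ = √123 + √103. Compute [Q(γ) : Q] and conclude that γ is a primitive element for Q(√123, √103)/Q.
[Q(γ) : Q] = 4 (equivalently, Q(γ) = Q(√123, √103))

Obviously Q(γ) ⊆ Q(√123, √103), and [Q(√123, √103):Q] = 4 (since 123, 103 are distinct squarefree integers > 1 with 12669 not a perfect square). To show equality we compute the minimal polynomial of γ. From γ = √123 + √103: γ^2 = 123 + 2√(12669) + 103 = 226 + 2√(12669), so γ^2 - 226 = 2√(12669); squaring, (γ^2 - 226)^2 = 4·12669, i.e. γ^4 - 452γ^2 + 51076 - 50676 = 0, i.e. γ^4 - 452γ^2 + 400 = 0. So γ is a root of x^4 - 452x^2 + 400. This polynomial is irreducible over Q: it has no rational root (each ±√123 ± √103 is irrational), and any factorization into two quadratics over Q would force √(12669) ∈ Q (pairing opposite roots) or √123, √103 ∈ Q (other pairings), all impossible. Hence [Q(γ):Q] = 4 = [Q(√123, √103):Q], so Q(γ) = Q(√123, √103).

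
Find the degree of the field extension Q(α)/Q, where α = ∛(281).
[Q(α):Q] = 3

The minimal polynomial of α is x^3 - 281, irreducible over Q since 281 is not a perfect cube (so x^3 - 281 has no rational root). Hence [Q(α):Q] = deg(m_α) = 3.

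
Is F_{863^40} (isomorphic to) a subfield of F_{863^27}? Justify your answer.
No: F_{863^40} is not a subfield of F_{863^27}

F_{p^m} embeds in F_{p^n} iff m | n. Here 40 ∤ 27 (since 27 = 0·40 + 27 with remainder 27 ≠ 0), so F_{863^40} is not a subfield of F_{863^27}. Equivalently: if it were, the tower law would give 40 = [F_{863^40}:F_863] dividing [F_{863^27}:F_863] = 27, contradiction.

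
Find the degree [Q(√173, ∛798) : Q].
[Q(√173, ∛798) : Q] = 6

Let L = Q(√173, ∛798). Since Q(√173) ⊂ L and [Q(√173):Q] = 2, the tower law gives 2 | [L:Q]. Likewise Q(∛798) ⊂ L with [Q(∛798):Q] = 3 (because 798 is not a perfect cube), so 3 | [L:Q]. As gcd(2,3) = 1, [L:Q] is divisible by 6. Conversely L is generated over Q by √173 and ∛798, so [L:Q] ≤ 2·3 = 6. Therefore [Q(√173, ∛798) : Q] = 6.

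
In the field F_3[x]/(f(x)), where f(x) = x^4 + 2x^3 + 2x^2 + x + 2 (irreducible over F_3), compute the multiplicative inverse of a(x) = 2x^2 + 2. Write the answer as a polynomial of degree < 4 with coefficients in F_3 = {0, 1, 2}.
a(x)^(-1) ≡ 2x^3 (mod f(x))

Since f is irreducible over F_3, F_3[x]/(f) is a field and a(x) ≠ 0 has an inverse. Apply the extended Euclidean algorithm to f(x) and a(x) in F_3[x]: f(x) = (2x^2 + x + 2)·a(x) + (2x + 1);  a(x) = (x + 1)·(2x + 1) + (1). The last nonzero remainder is the constant 1 = gcd(f, a) in F_3. Back-substituting through the division chain expresses 1 = s(x)·a(x) + t(x)·f(x) with s(x) ≡ 2x^3 (mod f), so a(x)^(-1) ≡ s(x) = 2x^3 (mod f). Check: (2x^2 + 2)·(2x^3) = x^5 + x^3 ≡ 1 (mod x^4 + 2x^3 + 2x^2 + x + 2).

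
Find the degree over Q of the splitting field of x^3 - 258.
[K : Q] = 6

The roots of x^3 - 258 are ∛258, ω∛258, ω^2∛258 where ω = e^(2πi/3) is a primitive cube root of unity, so K = Q(∛258, ω). Now [Q(∛258):Q] = 3 (since 258 is not a perfect cube, x^3 - 258 is irreducible) and [Q(ω):Q] = 2. Both 2 and 3 divide [K:Q], and [K:Q] ≤ 3·2 = 6, so [K:Q] = 6. (Equivalently: Q(∛258) ⊂ R but ω ∉ R, so [K : Q(∛258)] = 2.)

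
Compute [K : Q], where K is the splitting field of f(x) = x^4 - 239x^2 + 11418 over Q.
[K : Q] = 4

Solving the quadratic in x^2: x^2 = (239 ± √(239^2 - 4·11418))/2 = (239 ± √11449)/2 = (239 ± 107)/2, giving x^2 = 173 or x^2 = 66. So f(x) = (x^2 - 173)(x^2 - 66) and the roots of f are ±√173, ±√66. Hence the splitting field is K = Q(√173, √66). Since 173 and 66 are distinct squarefree integers > 1, their product 11418 is not a perfect square, so √66 ∉ Q(√173). By the tower law [K:Q] = [Q(√173,√66):Q(√173)] · [Q(√173):Q] = 2 · 2 = 4.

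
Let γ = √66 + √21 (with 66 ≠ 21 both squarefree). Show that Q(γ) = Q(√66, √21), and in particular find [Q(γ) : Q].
[Q(γ) : Q] = 4 (equivalently, Q(γ) = Q(√66, √21))

Obviously Q(γ) ⊆ Q(√66, √21), and [Q(√66, √21):Q] = 4 (since 66, 21 are distinct squarefree integers > 1 with 1386 not a perfect square). To show equality we compute the minimal polynomial of γ. From γ = √66 + √21: γ^2 = 66 + 2√(1386) + 21 = 87 + 2√(1386), so γ^2 - 87 = 2√(1386); squaring, (γ^2 - 87)^2 = 4·1386, i.e. γ^4 - 174γ^2 + 7569 - 5544 = 0, i.e. γ^4 - 174γ^2 + 2025 = 0. So γ is a root of x^4 - 174x^2 + 2025. This polynomial is irreducible over Q: it has no rational root (each ±√66 ± √21 is irrational), and any factorization into two quadratics over Q would force √(1386) ∈ Q (pairing opposite roots) or √66, √21 ∈ Q (other pairings), all impossible. Hence [Q(γ):Q] = 4 = [Q(√66, √21):Q], so Q(γ) = Q(√66, √21).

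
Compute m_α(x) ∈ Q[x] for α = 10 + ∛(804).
m_α(x) = x^3 - 30x^2 + 300x - 1804

Set β = α - 10 = ∛(804), so β^3 = 804. Then (α - 10)^3 - 804 = 0, i.e. α is a root of g(x) = (x - 10)^3 - 804 = x^3 - 30x^2 + 300x - 1804. Since g(x) = h(x - 10) where h(x) = x^3 - 804, and h is irreducible over Q (because 804 is not a perfect cube, so h has no rational root, and a monic cubic with no rational root is irreducible), g is also irreducible (irreducibility is preserved under the substitution x → x - 10). Hence m_α(x) = x^3 - 30x^2 + 300x - 1804.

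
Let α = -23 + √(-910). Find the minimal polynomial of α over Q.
m_α(x) = x^2 + 46x + 1439

From α + 23 = √(-910), squaring gives (α + 23)^2 = -910, i.e. α^2 + 46α + 529 = -910, so α^2 + 46α + 1439 = 0. The discriminant of x^2 + 46x + 1439 is (46)^2 - 4·(1439) = 2116 - 5756 = -3640, and 4·(-910) is not a perfect square in Q since -910 is squarefree and ≠ 1. Hence x^2 + 46x + 1439 is irreducible over Q and is the minimal polynomial of α.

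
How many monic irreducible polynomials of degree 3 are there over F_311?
There are 10026640 monic irreducible polynomials of degree 3 over F_311

Each element of F_{311^3} that lies in no proper subfield is a root of exactly one monic irreducible of degree 3 over F_311, and each such polynomial has 3 distinct roots in F_{311^3}. By Möbius inversion the count is N_311(3) = (1/3) Σ_{d|3} μ(3/d) · 311^d = (1/3)(μ(3)·311^1 + μ(1)·311^3) = 30079920/3 = 10026640.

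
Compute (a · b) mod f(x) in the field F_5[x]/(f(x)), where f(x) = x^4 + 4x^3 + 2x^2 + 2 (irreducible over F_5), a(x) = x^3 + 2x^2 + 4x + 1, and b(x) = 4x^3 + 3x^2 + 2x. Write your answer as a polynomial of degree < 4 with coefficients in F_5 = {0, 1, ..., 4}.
a · b ≡ x^3 + x^2 + 2x + 3 (mod f(x))

Multiply in F_5[x]: a(x)·b(x) = (x^3 + 2x^2 + 4x + 1)·(4x^3 + 3x^2 + 2x) = 4x^6 + x^5 + 4x^4 + x^2 + 2x. This has degree ≥ 4, so divide by f(x) over F_5: 4x^6 + x^5 + 4x^4 + x^2 + 2x = (4x^2 + 1)·(x^4 + 4x^3 + 2x^2 + 2) + (x^3 + x^2 + 2x + 3). Hence a·b ≡ x^3 + x^2 + 2x + 3 (mod f). (F_5[x]/(f) is a field with 5^4 = 625 elements since f is irreducible of degree 4.)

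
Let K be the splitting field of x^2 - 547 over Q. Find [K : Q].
[K : Q] = 2

f(x) = x^2 - 547 factors as (x - √547)(x + √547). The splitting field is K = Q(√547). Since 547 is squarefree and > 1, it is not a perfect square, so x^2 - 547 is irreducible over Q and [Q(√547) : Q] = 2. Hence [K : Q] = 2.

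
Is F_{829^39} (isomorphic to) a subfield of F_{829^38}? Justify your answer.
No: F_{829^39} is not a subfield of F_{829^38}

F_{p^m} embeds in F_{p^n} iff m | n. Here 39 ∤ 38 (since 38 = 0·39 + 38 with remainder 38 ≠ 0), so F_{829^39} is not a subfield of F_{829^38}. Equivalently: if it were, the tower law would give 39 = [F_{829^39}:F_829] dividing [F_{829^38}:F_829] = 38, contradiction.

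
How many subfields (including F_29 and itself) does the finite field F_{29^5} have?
F_{29^5} has 2 subfields

The subfields of F_{p^n} are exactly the fields F_{p^d} for d | n (each is the fixed field of the unique index-d subgroup of Gal(F_{p^n}/F_p) ≅ Z/nZ). The divisors of n = 5 are {1, 5}, giving 2 subfields: F_{29^1}, F_{29^5}.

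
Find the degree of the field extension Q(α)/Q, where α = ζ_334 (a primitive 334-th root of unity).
[Q(α):Q] = 166

The minimal polynomial of ζ_334 over Q is the 334-th cyclotomic polynomial Φ_334(x), which is irreducible over Q and has degree φ(334) = 166. Hence [Q(α):Q] = φ(334) = 166.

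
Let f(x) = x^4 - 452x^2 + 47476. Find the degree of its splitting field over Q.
[K : Q] = 4

Solving the quadratic in x^2: x^2 = (452 ± √(452^2 - 4·47476))/2 = (452 ± √14400)/2 = (452 ± 120)/2, giving x^2 = 286 or x^2 = 166. So f(x) = (x^2 - 286)(x^2 - 166) and the roots of f are ±√286, ±√166. Hence the splitting field is K = Q(√286, √166). Since 286 and 166 are distinct squarefree integers > 1, their product 47476 is not a perfect square, so √166 ∉ Q(√286). By the tower law [K:Q] = [Q(√286,√166):Q(√286)] · [Q(√286):Q] = 2 · 2 = 4.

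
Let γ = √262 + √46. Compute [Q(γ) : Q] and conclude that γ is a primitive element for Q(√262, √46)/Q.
[Q(γ) : Q] = 4 (equivalently, Q(γ) = Q(√262, √46))

Obviously Q(γ) ⊆ Q(√262, √46), and [Q(√262, √46):Q] = 4 (since 262, 46 are distinct squarefree integers > 1 with 12052 not a perfect square). To show equality we compute the minimal polynomial of γ. From γ = √262 + √46: γ^2 = 262 + 2√(12052) + 46 = 308 + 2√(12052), so γ^2 - 308 = 2√(12052); squaring, (γ^2 - 308)^2 = 4·12052, i.e. γ^4 - 616γ^2 + 94864 - 48208 = 0, i.e. γ^4 - 616γ^2 + 46656 = 0. So γ is a root of x^4 - 616x^2 + 46656. This polynomial is irreducible over Q: it has no rational root (each ±√262 ± √46 is irrational), and any factorization into two quadratics over Q would force √(12052) ∈ Q (pairing opposite roots) or √262, √46 ∈ Q (other pairings), all impossible. Hence [Q(γ):Q] = 4 = [Q(√262, √46):Q], so Q(γ) = Q(√262, √46).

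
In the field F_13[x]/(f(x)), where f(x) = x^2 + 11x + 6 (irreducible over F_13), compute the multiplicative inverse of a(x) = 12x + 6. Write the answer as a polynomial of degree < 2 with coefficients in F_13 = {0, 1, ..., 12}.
a(x)^(-1) ≡ 10x + 1 (mod f(x))

Since f is irreducible over F_13, F_13[x]/(f) is a field and a(x) ≠ 0 has an inverse. Apply the extended Euclidean algorithm to f(x) and a(x) in F_13[x]: f(x) = (12x + 9)·a(x) + (4). The last nonzero remainder is the constant 4 = gcd(f, a) in F_13. Back-substituting through the division chain expresses 4 = s(x)·a(x) + t(x)·f(x) with s(x) ≡ x + 4 (mod f), so (x + 4)·a(x) ≡ 4 (mod f). Multiplying by 4^(-1) ≡ 10 in F_13 gives a(x)^(-1) ≡ 10·(x + 4) ≡ 10x + 1 (mod f). Check: (12x + 6)·(10x + 1) = 3x^2 + 7x + 6 ≡ 1 (mod x^2 + 11x + 6).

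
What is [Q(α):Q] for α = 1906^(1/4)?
[Q(α):Q] = 4

α is a root of x^4 - 1906. By Eisenstein's criterion at the prime p = 2 (which divides the constant term 1906 but p^2 = 4 does not, since 1906 is squarefree), x^4 - 1906 is irreducible over Q. Hence [Q(α):Q] = 4.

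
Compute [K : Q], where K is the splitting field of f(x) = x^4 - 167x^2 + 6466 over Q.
[K : Q] = 4

Solving the quadratic in x^2: x^2 = (167 ± √(167^2 - 4·6466))/2 = (167 ± √2025)/2 = (167 ± 45)/2, giving x^2 = 61 or x^2 = 106. So f(x) = (x^2 - 61)(x^2 - 106) and the roots of f are ±√61, ±√106. Hence the splitting field is K = Q(√61, √106). Since 61 and 106 are distinct squarefree integers > 1, their product 6466 is not a perfect square, so √106 ∉ Q(√61). By the tower law [K:Q] = [Q(√61,√106):Q(√61)] · [Q(√61):Q] = 2 · 2 = 4.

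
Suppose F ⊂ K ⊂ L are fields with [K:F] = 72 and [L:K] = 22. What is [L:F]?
[L:F] = 1584

The tower law says that for any tower of field extensions F ⊂ K ⊂ L with finite degrees, [L:F] = [L:K] · [K:F]. Here this gives [L:F] = 22 · 72 = 1584.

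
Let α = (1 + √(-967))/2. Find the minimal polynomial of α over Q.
m_α(x) = x^2 - x + 242

From 2α - 1 = √(-967), squaring gives (2α - 1)^2 = -967, i.e. 4α^2 - 4α + 1 = -967, so α^2 - α + (1 + 967)/4 = 0. Since -967 ≡ 1 (mod 4), (1 + 967)/4 = 242 ∈ Z. The polynomial x^2 - x + 242 has discriminant 1 - 4·(242) = -967, which is not a perfect square in Q (d = -967 is squarefree and ≠ 1), so x^2 - x + 242 is irreducible over Q. It is the minimal polynomial of α.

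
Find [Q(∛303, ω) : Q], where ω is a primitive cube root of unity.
[Q(∛303, ω) : Q] = 6

[Q(∛303):Q] = 3 (min poly x^3 - 303, irreducible since 303 is not a perfect cube). [Q(ω):Q] = 2 (min poly x^2 + x + 1). Since Q(∛303) ⊂ R and ω ∉ R, we have ω ∉ Q(∛303), so x^2 + x + 1 remains irreducible over Q(∛303) and [Q(∛303, ω) : Q(∛303)] = 2. By the tower law, [Q(∛303, ω) : Q] = 3 · 2 = 6. (In fact Q(∛303, ω) is the splitting field of x^3 - 303 over Q.)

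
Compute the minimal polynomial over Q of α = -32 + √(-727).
m_α(x) = x^2 + 64x + 1751

From α + 32 = √(-727), squaring gives (α + 32)^2 = -727, i.e. α^2 + 64α + 1024 = -727, so α^2 + 64α + 1751 = 0. The discriminant of x^2 + 64x + 1751 is (64)^2 - 4·(1751) = 4096 - 7004 = -2908, and 4·(-727) is not a perfect square in Q since -727 is squarefree and ≠ 1. Hence x^2 + 64x + 1751 is irreducible over Q and is the minimal polynomial of α.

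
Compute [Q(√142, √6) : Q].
[Q(√142, √6) : Q] = 4

[Q(√142):Q] = 2 (min poly x^2 - 142, irreducible since 142 is squarefree > 1). For the top step, suppose √6 ∈ Q(√142), say √6 = c + d√142 with c, d ∈ Q. Squaring: 6 = c^2 + 142d^2 + 2cd√142. Since √142 ∉ Q this forces 2cd = 0. If d = 0 then √6 = c ∈ Q, contradicting 6 squarefree > 1. If c = 0 then 6 = 142d^2, so 142·6 = (142d)^2 is a perfect square in Q — but 142·6 = 852 is not a perfect square (since 142 and 6 are distinct squarefree integers). Contradiction. Hence √6 ∉ Q(√142), so x^2 - 6 stays irreducible over Q(√142) and [Q(√142, √6) : Q(√142)] = 2. By the tower law, [Q(√142, √6) : Q] = 2 · 2 = 4.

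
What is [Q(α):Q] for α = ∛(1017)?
[Q(α):Q] = 3

The minimal polynomial of α is x^3 - 1017, irreducible over Q since 1017 is not a perfect cube (so x^3 - 1017 has no rational root). Hence [Q(α):Q] = deg(m_α) = 3.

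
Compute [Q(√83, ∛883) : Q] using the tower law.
[Q(√83, ∛883) : Q] = 6

Let L = Q(√83, ∛883). Since Q(√83) ⊂ L and [Q(√83):Q] = 2, the tower law gives 2 | [L:Q]. Likewise Q(∛883) ⊂ L with [Q(∛883):Q] = 3 (because 883 is not a perfect cube), so 3 | [L:Q]. As gcd(2,3) = 1, [L:Q] is divisible by 6. Conversely L is generated over Q by √83 and ∛883, so [L:Q] ≤ 2·3 = 6. Therefore [Q(√83, ∛883) : Q] = 6.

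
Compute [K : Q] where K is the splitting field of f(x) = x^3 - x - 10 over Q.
[K : Q] = 6

By the rational root test, any rational root of the monic integer polynomial f(x) = x^3 - x - 10 must be an integer dividing the constant term -10, i.e. one of ±{1, 2, 5, 10}. Evaluating: f(1) = -10, f(-1) = -10, f(2) = -4, f(-2) = -16, f(5) = 110, f(-5) = -130, f(10) = 980, f(-10) = -1000; none is 0, so f has no rational root and is therefore irreducible over Q (a cubic with no linear factor over a field is irreducible). For an irreducible cubic, the Galois group is A_3 or S_3 according as the discriminant disc(f) = -4a^3 - 27b^2 = -4·(-1)^3 - 27·(-10)^2 = -2696 is or is not a square in Q. Here disc(f) = -2696 is not a perfect square in Q, so the Galois group of f over Q is not contained in A_3 and must be all of S_3. The splitting field has degree |S_3| = 6 over Q, so [K : Q] = 6.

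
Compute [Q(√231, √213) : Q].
[Q(√231, √213) : Q] = 4

[Q(√231):Q] = 2 (min poly x^2 - 231, irreducible since 231 is squarefree > 1). For the top step, suppose √213 ∈ Q(√231), say √213 = c + d√231 with c, d ∈ Q. Squaring: 213 = c^2 + 231d^2 + 2cd√231. Since √231 ∉ Q this forces 2cd = 0. If d = 0 then √213 = c ∈ Q, contradicting 213 squarefree > 1. If c = 0 then 213 = 231d^2, so 231·213 = (231d)^2 is a perfect square in Q — but 231·213 = 49203 is not a perfect square (since 231 and 213 are distinct squarefree integers). Contradiction. Hence √213 ∉ Q(√231), so x^2 - 213 stays irreducible over Q(√231) and [Q(√231, √213) : Q(√231)] = 2. By the tower law, [Q(√231, √213) : Q] = 2 · 2 = 4.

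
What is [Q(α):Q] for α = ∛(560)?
[Q(α):Q] = 3

The minimal polynomial of α is x^3 - 560, irreducible over Q since 560 is not a perfect cube (so x^3 - 560 has no rational root). Hence [Q(α):Q] = deg(m_α) = 3.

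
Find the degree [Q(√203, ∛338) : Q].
[Q(√203, ∛338) : Q] = 6

Let L = Q(√203, ∛338). Since Q(√203) ⊂ L and [Q(√203):Q] = 2, the tower law gives 2 | [L:Q]. Likewise Q(∛338) ⊂ L with [Q(∛338):Q] = 3 (because 338 is not a perfect cube), so 3 | [L:Q]. As gcd(2,3) = 1, [L:Q] is divisible by 6. Conversely L is generated over Q by √203 and ∛338, so [L:Q] ≤ 2·3 = 6. Therefore [Q(√203, ∛338) : Q] = 6.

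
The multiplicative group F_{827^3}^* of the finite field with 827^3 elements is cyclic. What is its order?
|F_{827^3}^*| = 565609282

F_{827^3} has 827^3 = 565609283 elements; its multiplicative group consists of all nonzero elements, so |F_{827^3}^*| = 565609283 - 1 = 565609282. (It is cyclic since any finite subgroup of the multiplicative group of a field is cyclic.)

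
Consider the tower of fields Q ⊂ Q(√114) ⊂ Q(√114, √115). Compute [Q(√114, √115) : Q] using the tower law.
[Q(√114, √115) : Q] = 4

[Q(√114):Q] = 2 (min poly x^2 - 114, irreducible since 114 is squarefree > 1). For the top step, suppose √115 ∈ Q(√114), say √115 = c + d√114 with c, d ∈ Q. Squaring: 115 = c^2 + 114d^2 + 2cd√114. Since √114 ∉ Q this forces 2cd = 0. If d = 0 then √115 = c ∈ Q, contradicting 115 squarefree > 1. If c = 0 then 115 = 114d^2, so 114·115 = (114d)^2 is a perfect square in Q — but 114·115 = 13110 is not a perfect square (since 114 and 115 are distinct squarefree integers). Contradiction. Hence √115 ∉ Q(√114), so x^2 - 115 stays irreducible over Q(√114) and [Q(√114, √115) : Q(√114)] = 2. By the tower law, [Q(√114, √115) : Q] = 2 · 2 = 4.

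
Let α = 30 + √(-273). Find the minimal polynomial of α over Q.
m_α(x) = x^2 - 60x + 1173

From α - 30 = √(-273), squaring gives (α - 30)^2 = -273, i.e. α^2 - 60α + 900 = -273, so α^2 - 60α + 1173 = 0. The discriminant of x^2 - 60x + 1173 is (-60)^2 - 4·(1173) = 3600 - 4692 = -1092, and 4·(-273) is not a perfect square in Q since -273 is squarefree and ≠ 1. Hence x^2 - 60x + 1173 is irreducible over Q and is the minimal polynomial of α.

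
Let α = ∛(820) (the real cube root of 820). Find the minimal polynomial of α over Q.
m_α(x) = x^3 - 820

α satisfies α^3 = 820, so x^3 - 820 annihilates α. By the rational root test, a rational root p/q (in lowest terms) of x^3 - 820 would satisfy p^3 = 820 q^3, forcing q = 1 and p^3 = 820; but 820 is not a perfect cube, contradiction. A monic cubic over Q with no rational root is irreducible (any nontrivial factorization would include a linear factor). Hence x^3 - 820 is the minimal polynomial of α, and in particular [Q(α):Q] = 3.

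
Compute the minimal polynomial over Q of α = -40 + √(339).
m_α(x) = x^2 + 80x + 1261

From α + 40 = √(339), squaring gives (α + 40)^2 = 339, i.e. α^2 + 80α + 1600 = 339, so α^2 + 80α + 1261 = 0. The discriminant of x^2 + 80x + 1261 is (80)^2 - 4·(1261) = 6400 - 5044 = 1356, and 4·(339) is not a perfect square in Q since 339 is squarefree and ≠ 1. Hence x^2 + 80x + 1261 is irreducible over Q and is the minimal polynomial of α.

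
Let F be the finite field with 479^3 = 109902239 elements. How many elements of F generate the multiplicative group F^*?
There are φ(109902238) = 53438616 primitive elements

F_q^* is cyclic of order q - 1 = 109902238. A cyclic group of order m has exactly φ(m) generators. Here m = 109902238 = 2 · 43 · 239 · 5347, so the number of primitive elements is φ(109902238) = 53438616.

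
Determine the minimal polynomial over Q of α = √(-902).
m_α(x) = x^2 + 902

α satisfies α^2 + 902 = 0, so x^2 + 902 annihilates α. Since d = -902 is squarefree and ≠ 1, it is not a perfect square in Q, so x^2 + 902 has no rational root and is therefore irreducible over Q (a degree-2 polynomial over a field is irreducible iff it has no root). Hence m_α(x) = x^2 + 902.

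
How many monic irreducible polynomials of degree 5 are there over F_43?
There are 29401680 monic irreducible polynomials of degree 5 over F_43

Each element of F_{43^5} that lies in no proper subfield is a root of exactly one monic irreducible of degree 5 over F_43, and each such polynomial has 5 distinct roots in F_{43^5}. By Möbius inversion the count is N_43(5) = (1/5) Σ_{d|5} μ(5/d) · 43^d = (1/5)(μ(5)·43^1 + μ(1)·43^5) = 147008400/5 = 29401680.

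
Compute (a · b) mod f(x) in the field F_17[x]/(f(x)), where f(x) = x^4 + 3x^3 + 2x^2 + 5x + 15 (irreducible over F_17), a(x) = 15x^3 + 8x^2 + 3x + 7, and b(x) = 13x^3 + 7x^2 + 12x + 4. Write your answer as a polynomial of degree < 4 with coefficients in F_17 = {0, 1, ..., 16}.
a · b ≡ 15x^3 + 4x^2 + 8x + 14 (mod f(x))

Multiply in F_17[x]: a(x)·b(x) = (15x^3 + 8x^2 + 3x + 7)·(13x^3 + 7x^2 + 12x + 4) = 8x^6 + 5x^5 + 3x^4 + 13x^3 + 15x^2 + 11x + 11. This has degree ≥ 4, so divide by f(x) over F_17: 8x^6 + 5x^5 + 3x^4 + 13x^3 + 15x^2 + 11x + 11 = (8x^2 + 15x + 10)·(x^4 + 3x^3 + 2x^2 + 5x + 15) + (15x^3 + 4x^2 + 8x + 14). Hence a·b ≡ 15x^3 + 4x^2 + 8x + 14 (mod f). (F_17[x]/(f) is a field with 17^4 = 83521 elements since f is irreducible of degree 4.)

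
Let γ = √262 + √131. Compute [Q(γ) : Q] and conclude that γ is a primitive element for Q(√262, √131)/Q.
[Q(γ) : Q] = 4 (equivalently, Q(γ) = Q(√262, √131))

Obviously Q(γ) ⊆ Q(√262, √131), and [Q(√262, √131):Q] = 4 (since 262, 131 are distinct squarefree integers > 1 with 34322 not a perfect square). To show equality we compute the minimal polynomial of γ. From γ = √262 + √131: γ^2 = 262 + 2√(34322) + 131 = 393 + 2√(34322), so γ^2 - 393 = 2√(34322); squaring, (γ^2 - 393)^2 = 4·34322, i.e. γ^4 - 786γ^2 + 154449 - 137288 = 0, i.e. γ^4 - 786γ^2 + 17161 = 0. So γ is a root of x^4 - 786x^2 + 17161. This polynomial is irreducible over Q: it has no rational root (each ±√262 ± √131 is irrational), and any factorization into two quadratics over Q would force √(34322) ∈ Q (pairing opposite roots) or √262, √131 ∈ Q (other pairings), all impossible. Hence [Q(γ):Q] = 4 = [Q(√262, √131):Q], so Q(γ) = Q(√262, √131).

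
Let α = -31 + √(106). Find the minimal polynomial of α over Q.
m_α(x) = x^2 + 62x + 855

From α + 31 = √(106), squaring gives (α + 31)^2 = 106, i.e. α^2 + 62α + 961 = 106, so α^2 + 62α + 855 = 0. The discriminant of x^2 + 62x + 855 is (62)^2 - 4·(855) = 3844 - 3420 = 424, and 4·(106) is not a perfect square in Q since 106 is squarefree and ≠ 1. Hence x^2 + 62x + 855 is irreducible over Q and is the minimal polynomial of α.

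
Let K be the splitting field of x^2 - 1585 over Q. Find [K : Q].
[K : Q] = 2

f(x) = x^2 - 1585 factors as (x - √1585)(x + √1585). The splitting field is K = Q(√1585). Since 1585 is squarefree and > 1, it is not a perfect square, so x^2 - 1585 is irreducible over Q and [Q(√1585) : Q] = 2. Hence [K : Q] = 2.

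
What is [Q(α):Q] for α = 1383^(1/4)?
[Q(α):Q] = 4

α is a root of x^4 - 1383. By Eisenstein's criterion at the prime p = 3 (which divides the constant term 1383 but p^2 = 9 does not, since 1383 is squarefree), x^4 - 1383 is irreducible over Q. Hence [Q(α):Q] = 4.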